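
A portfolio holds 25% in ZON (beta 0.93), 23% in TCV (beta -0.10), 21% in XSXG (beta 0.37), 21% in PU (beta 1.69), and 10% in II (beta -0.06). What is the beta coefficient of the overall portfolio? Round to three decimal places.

0.636

β_P = Σ w_i β_i = 0.25×0.93 + 0.23×-0.10 + 0.21×0.37 + 0.21×1.69 + 0.10×-0.06 = 0.6361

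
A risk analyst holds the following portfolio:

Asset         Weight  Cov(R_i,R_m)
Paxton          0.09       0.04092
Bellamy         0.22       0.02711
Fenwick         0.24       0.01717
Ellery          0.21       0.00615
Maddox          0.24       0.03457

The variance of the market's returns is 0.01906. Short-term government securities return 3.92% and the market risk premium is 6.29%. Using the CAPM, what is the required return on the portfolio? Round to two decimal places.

β_Paxton = 0.04092 / 0.01906 = 2.1469
β_Bellamy = 0.02711 / 0.01906 = 1.4224
β_Fenwick = 0.01717 / 0.01906 = 0.9008
β_Ellery = 0.00615 / 0.01906 = 0.3227
β_Maddox = 0.03457 / 0.01906 = 1.8137
β_P = Σ w_i β_i = 0.09×2.1469 + 0.22×1.4224 + 0.24×0.9008 + 0.21×0.3227 + 0.24×1.8137 = 1.2254
E(R_P) = R_f + β_P × MRP = 3.92% + 1.2254 × 6.29% = 11.63%

11.63%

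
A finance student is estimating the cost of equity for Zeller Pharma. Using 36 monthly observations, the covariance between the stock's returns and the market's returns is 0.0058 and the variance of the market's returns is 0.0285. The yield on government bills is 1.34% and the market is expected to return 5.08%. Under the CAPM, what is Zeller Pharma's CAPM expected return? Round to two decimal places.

β = Cov(R_i, R_m) / Var(R_m) = 0.0058 / 0.0285 = 0.2035
MRP = 5.08% − 1.34% = 3.74%
E(R) = R_f + β × MRP = 1.34% + 0.2035 × 3.74% = 2.10%

2.10%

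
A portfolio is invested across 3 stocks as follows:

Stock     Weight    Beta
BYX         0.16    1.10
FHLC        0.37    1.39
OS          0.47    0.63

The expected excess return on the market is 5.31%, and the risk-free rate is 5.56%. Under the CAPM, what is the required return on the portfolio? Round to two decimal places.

β_P = Σ w_i β_i = 0.16×1.10 + 0.37×1.39 + 0.47×0.63 = 0.9864
E(R_P) = R_f + β_P × MRP = 5.56% + 0.9864 × 5.31% = 10.80%

10.80%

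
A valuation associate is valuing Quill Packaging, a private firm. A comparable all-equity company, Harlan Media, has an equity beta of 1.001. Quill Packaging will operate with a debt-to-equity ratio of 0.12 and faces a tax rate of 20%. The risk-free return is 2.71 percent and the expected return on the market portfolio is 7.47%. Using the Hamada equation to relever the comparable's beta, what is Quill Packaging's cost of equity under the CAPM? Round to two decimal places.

7.93%

β_L = β_U × [1 + (1 − t)(D/E)] = 1.001 × [1 + (1 − 0.20) × 0.12]
    = 1.001 × [1 + 0.80 × 0.12] = 1.001 × 1.0960 = 1.0971
MRP = 7.47% − 2.71% = 4.76%
E(R) = R_f + β_L × MRP = 2.71% + 1.0971 × 4.76% = 7.93%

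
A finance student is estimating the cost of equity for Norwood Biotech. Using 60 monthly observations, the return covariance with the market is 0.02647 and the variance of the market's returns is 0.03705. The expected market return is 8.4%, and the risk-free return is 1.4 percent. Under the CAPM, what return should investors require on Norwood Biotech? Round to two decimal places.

β = Cov(R_i, R_m) / Var(R_m) = 0.02647 / 0.03705 = 0.7144
MRP = 8.4% − 1.4% = 7.00%
E(R) = R_f + β × MRP = 1.4% + 0.7144 × 7.0% = 6.40%

6.40%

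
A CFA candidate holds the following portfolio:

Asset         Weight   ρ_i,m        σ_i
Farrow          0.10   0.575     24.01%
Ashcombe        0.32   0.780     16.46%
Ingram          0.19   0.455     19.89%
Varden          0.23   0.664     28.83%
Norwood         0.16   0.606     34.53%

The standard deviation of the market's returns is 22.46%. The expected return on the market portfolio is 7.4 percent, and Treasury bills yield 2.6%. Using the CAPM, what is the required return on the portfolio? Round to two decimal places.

β_Farrow = 0.575 × 24.01% / 22.46% = 0.6147
β_Ashcombe = 0.780 × 16.46% / 22.46% = 0.5716
β_Ingram = 0.455 × 19.89% / 22.46% = 0.4029
β_Varden = 0.664 × 28.83% / 22.46% = 0.8523
β_Norwood = 0.606 × 34.53% / 22.46% = 0.9317
β_P = Σ w_i β_i = 0.10×0.6147 + 0.32×0.5716 + 0.19×0.4029 + 0.23×0.8523 + 0.16×0.9317 = 0.6660
MRP = 7.4% − 2.6% = 4.80%
E(R_P) = R_f + β_P × MRP = 2.6% + 0.6660 × 4.8% = 5.80%

5.80%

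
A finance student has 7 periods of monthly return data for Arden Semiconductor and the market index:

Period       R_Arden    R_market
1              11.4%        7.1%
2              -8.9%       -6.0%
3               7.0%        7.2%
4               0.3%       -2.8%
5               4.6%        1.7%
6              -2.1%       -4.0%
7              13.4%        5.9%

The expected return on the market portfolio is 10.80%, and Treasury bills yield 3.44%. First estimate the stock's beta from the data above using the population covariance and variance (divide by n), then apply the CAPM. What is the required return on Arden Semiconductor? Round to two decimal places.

13.06%

Mean R_i = (11.4 − 8.9 + 7.0 + 0.3 + 4.6 − 2.1 + 13.4) / 7 = 3.6714%
Mean R_m = (7.1 − 6.0 + 7.2 − 2.8 + 1.7 − 4.0 + 5.9) / 7 = 1.3000%
Σ(R_i − R̄_i)(R_m − R̄_m) = 245.7700  ⇒  Cov = 245.7700 / 7 = 35.1100
Σ(R_m − R̄_m)² = 187.9600  ⇒  Var(R_m) = 187.9600 / 7 = 26.8514
β = Cov / Var(R_m) = 35.1100 / 26.8514 = 1.3076
MRP = 10.80% − 3.44% = 7.36%
E(R) = R_f + β × MRP = 3.44% + 1.3076 × 7.36% = 13.06%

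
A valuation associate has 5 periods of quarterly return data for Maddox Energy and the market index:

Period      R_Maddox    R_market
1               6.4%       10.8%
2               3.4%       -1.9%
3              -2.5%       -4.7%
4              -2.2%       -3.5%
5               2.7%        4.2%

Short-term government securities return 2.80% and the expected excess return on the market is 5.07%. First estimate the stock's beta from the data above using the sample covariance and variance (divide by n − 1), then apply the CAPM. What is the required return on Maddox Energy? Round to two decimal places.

Mean R_i = (6.4 + 3.4 − 2.5 − 2.2 + 2.7) / 5 = 1.5600%
Mean R_m = (10.8 − 1.9 − 4.7 − 3.5 + 4.2) / 5 = 0.9800%
Σ(R_i − R̄_i)(R_m − R̄_m) = 85.8060  ⇒  Cov = 85.8060 / 4 = 21.4515
Σ(R_m − R̄_m)² = 167.4280  ⇒  Var(R_m) = 167.4280 / 4 = 41.8570
β = Cov / Var(R_m) = 21.4515 / 41.8570 = 0.5125
E(R) = R_f + β × MRP = 2.80% + 0.5125 × 5.07% = 5.40%

5.40%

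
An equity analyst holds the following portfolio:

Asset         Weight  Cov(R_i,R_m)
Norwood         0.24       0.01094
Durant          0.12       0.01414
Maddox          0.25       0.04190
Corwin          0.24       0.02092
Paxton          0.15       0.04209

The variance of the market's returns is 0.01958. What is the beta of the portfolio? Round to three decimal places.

β_Norwood = 0.01094 / 0.01958 = 0.5587
β_Durant = 0.01414 / 0.01958 = 0.7222
β_Maddox = 0.04190 / 0.01958 = 2.1399
β_Corwin = 0.02092 / 0.01958 = 1.0684
β_Paxton = 0.04209 / 0.01958 = 2.1496
β_P = Σ w_i β_i = 0.24×0.5587 + 0.12×0.7222 + 0.25×2.1399 + 0.24×1.0684 + 0.15×2.1496 = 1.3346

1.335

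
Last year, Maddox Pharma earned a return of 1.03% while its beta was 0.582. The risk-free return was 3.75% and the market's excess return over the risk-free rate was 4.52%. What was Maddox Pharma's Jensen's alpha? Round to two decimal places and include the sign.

-5.35%

CAPM benchmark = R_f + β(R_m − R_f) = 3.75% + 0.582 × 4.52% = 6.38064%
α = actual − benchmark = 1.03% − 6.38064% = -5.35%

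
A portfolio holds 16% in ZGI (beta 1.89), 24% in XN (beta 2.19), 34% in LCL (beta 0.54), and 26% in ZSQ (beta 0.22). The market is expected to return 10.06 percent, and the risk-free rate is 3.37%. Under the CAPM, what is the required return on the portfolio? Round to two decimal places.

10.52%

β_P = Σ w_i β_i = 0.16×1.89 + 0.24×2.19 + 0.34×0.54 + 0.26×0.22 = 1.0688
MRP = 10.06% − 3.37% = 6.69%
E(R_P) = R_f + β_P × MRP = 3.37% + 1.0688 × 6.69% = 10.52%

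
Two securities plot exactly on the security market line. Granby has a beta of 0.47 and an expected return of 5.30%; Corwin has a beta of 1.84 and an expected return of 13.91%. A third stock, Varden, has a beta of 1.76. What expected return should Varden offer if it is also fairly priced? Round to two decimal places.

13.41%

MRP (SML slope) = (13.91% − 5.30%) / (1.84 − 0.47) = 8.61% / 1.37 = 6.2847%
R_f (intercept) = 5.30% − 0.47 × 6.2847% = 2.3462%
E(R_Varden) = R_f + β × MRP = 2.3462% + 1.76 × 6.2847% = 13.41%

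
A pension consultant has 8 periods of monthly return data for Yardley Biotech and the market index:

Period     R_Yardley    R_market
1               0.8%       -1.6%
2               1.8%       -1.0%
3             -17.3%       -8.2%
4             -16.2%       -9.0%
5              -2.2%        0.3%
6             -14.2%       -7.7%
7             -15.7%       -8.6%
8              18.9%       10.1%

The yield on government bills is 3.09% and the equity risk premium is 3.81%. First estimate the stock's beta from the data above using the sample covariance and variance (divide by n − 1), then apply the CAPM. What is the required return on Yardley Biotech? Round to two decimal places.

Mean R_i = (0.8 + 1.8 − 17.3 − 16.2 − 2.2 − 14.2 − 15.7 + 18.9) / 8 = -5.5125%
Mean R_m = (-1.6 − 1.0 − 8.2 − 9.0 + 0.3 − 7.7 − 8.6 + 10.1) / 8 = -3.2125%
Σ(R_i − R̄_i)(R_m − R̄_m) = 577.4988  ⇒  Cov = 577.4988 / 7 = 82.4998
Σ(R_m − R̄_m)² = 304.5888  ⇒  Var(R_m) = 304.5888 / 7 = 43.5127
β = Cov / Var(R_m) = 82.4998 / 43.5127 = 1.8960
E(R) = R_f + β × MRP = 3.09% + 1.8960 × 3.81% = 10.31%

10.31%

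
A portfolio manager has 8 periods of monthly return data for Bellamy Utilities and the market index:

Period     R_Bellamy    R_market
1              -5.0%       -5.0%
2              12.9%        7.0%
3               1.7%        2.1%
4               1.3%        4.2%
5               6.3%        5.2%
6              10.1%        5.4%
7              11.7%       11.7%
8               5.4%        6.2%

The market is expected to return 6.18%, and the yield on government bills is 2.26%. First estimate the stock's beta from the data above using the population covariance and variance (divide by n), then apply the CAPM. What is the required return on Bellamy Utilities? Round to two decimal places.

Mean R_i = (-5.0 + 12.9 + 1.7 + 1.3 + 6.3 + 10.1 + 11.7 + 5.4) / 8 = 5.5500%
Mean R_m = (-5.0 + 7.0 + 2.1 + 4.2 + 5.2 + 5.4 + 11.7 + 6.2) / 8 = 4.6000%
Σ(R_i − R̄_i)(R_m − R̄_m) = 177.7600  ⇒  Cov = 177.7600 / 8 = 22.2200
Σ(R_m − R̄_m)² = 158.3000  ⇒  Var(R_m) = 158.3000 / 8 = 19.7875
β = Cov / Var(R_m) = 22.2200 / 19.7875 = 1.1229
MRP = 6.18% − 2.26% = 3.92%
E(R) = R_f + β × MRP = 2.26% + 1.1229 × 3.92% = 6.66%

6.66%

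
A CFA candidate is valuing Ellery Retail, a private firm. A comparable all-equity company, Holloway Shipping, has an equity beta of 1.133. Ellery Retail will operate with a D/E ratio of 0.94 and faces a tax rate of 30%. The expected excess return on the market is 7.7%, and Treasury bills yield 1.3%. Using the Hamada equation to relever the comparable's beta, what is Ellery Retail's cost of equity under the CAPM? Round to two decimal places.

β_L = β_U × [1 + (1 − t)(D/E)] = 1.133 × [1 + (1 − 0.30) × 0.94]
    = 1.133 × [1 + 0.70 × 0.94] = 1.133 × 1.6580 = 1.8785
E(R) = R_f + β_L × MRP = 1.3% + 1.8785 × 7.7% = 15.76%

15.76%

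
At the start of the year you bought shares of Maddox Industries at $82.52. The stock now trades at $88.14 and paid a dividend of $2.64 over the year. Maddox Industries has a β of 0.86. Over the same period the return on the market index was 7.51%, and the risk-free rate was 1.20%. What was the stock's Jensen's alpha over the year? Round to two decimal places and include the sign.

Realised HPR = (P1 + D1 − P0) / P0 = (88.14 + 2.64 − 82.52) / 82.52 = 8.26 / 82.52 = 10.0097%
MRP = 7.51% − 1.20% = 6.31%
CAPM required = R_f + β·MRP = 1.20% + 0.86 × 6.31% = 6.6266%
α = realised − required = 10.0097% − 6.6266% = +3.38%

+3.38%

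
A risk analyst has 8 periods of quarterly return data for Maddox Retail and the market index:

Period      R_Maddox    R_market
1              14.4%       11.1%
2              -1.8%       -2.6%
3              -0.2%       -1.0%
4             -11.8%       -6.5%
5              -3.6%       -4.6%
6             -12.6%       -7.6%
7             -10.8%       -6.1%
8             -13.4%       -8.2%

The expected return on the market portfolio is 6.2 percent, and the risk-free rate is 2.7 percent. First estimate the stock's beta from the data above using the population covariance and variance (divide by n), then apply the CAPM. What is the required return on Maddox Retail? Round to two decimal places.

Mean R_i = (14.4 − 1.8 − 0.2 − 11.8 − 3.6 − 12.6 − 10.8 − 13.4) / 8 = -4.9750%
Mean R_m = (11.1 − 2.6 − 1.0 − 6.5 − 4.6 − 7.6 − 6.1 − 8.2) / 8 = -3.1875%
Σ(R_i − R̄_i)(R_m − R̄_m) = 402.6375  ⇒  Cov = 402.6375 / 8 = 50.3297
Σ(R_m − R̄_m)² = 275.3088  ⇒  Var(R_m) = 275.3088 / 8 = 34.4136
β = Cov / Var(R_m) = 50.3297 / 34.4136 = 1.4625
MRP = 6.2% − 2.7% = 3.50%
E(R) = R_f + β × MRP = 2.7% + 1.4625 × 3.5% = 7.82%

7.82%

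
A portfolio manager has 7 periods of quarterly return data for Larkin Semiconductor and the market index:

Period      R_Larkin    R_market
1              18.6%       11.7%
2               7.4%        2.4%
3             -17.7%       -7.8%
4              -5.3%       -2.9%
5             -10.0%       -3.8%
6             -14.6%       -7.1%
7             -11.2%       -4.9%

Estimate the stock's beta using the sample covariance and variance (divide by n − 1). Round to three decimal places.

Mean R_i = (18.6 + 7.4 − 17.7 − 5.3 − 10.0 − 14.6 − 11.2) / 7 = -4.6857%
Mean R_m = (11.7 + 2.4 − 7.8 − 2.9 − 3.8 − 7.1 − 4.9) / 7 = -1.7714%
Σ(R_i − R̄_i)(R_m − R̄_m) = 527.2471  ⇒  Cov = 527.2471 / 6 = 87.8745
Σ(R_m − R̄_m)² = 278.7943  ⇒  Var(R_m) = 278.7943 / 6 = 46.4657
β = Cov / Var(R_m) = 87.8745 / 46.4657 = 1.8912

1.891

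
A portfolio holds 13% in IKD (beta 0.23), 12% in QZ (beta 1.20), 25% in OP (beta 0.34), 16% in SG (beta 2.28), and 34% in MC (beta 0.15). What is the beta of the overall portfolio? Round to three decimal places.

0.675

β_P = Σ w_i β_i = 0.13×0.23 + 0.12×1.20 + 0.25×0.34 + 0.16×2.28 + 0.34×0.15 = 0.6747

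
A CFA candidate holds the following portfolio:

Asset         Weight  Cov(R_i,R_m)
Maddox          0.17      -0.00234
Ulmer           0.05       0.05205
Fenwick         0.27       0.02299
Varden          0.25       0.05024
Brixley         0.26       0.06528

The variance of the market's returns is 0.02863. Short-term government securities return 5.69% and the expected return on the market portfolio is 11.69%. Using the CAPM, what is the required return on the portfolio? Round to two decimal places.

13.64%

β_Maddox = -0.00234 / 0.02863 = -0.0817
β_Ulmer = 0.05205 / 0.02863 = 1.8180
β_Fenwick = 0.02299 / 0.02863 = 0.8030
β_Varden = 0.05024 / 0.02863 = 1.7548
β_Brixley = 0.06528 / 0.02863 = 2.2801
β_P = Σ w_i β_i = 0.17×-0.0817 + 0.05×1.8180 + 0.27×0.8030 + 0.25×1.7548 + 0.26×2.2801 = 1.3253
MRP = 11.69% − 5.69% = 6.00%
E(R_P) = R_f + β_P × MRP = 5.69% + 1.3253 × 6.00% = 13.64%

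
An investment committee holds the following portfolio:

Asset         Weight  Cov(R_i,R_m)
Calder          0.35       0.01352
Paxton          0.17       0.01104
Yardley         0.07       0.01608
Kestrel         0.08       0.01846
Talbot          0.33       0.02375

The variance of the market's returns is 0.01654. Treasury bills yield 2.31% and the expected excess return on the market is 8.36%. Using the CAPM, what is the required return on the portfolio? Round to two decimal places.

10.93%

β_Calder = 0.01352 / 0.01654 = 0.8174
β_Paxton = 0.01104 / 0.01654 = 0.6675
β_Yardley = 0.01608 / 0.01654 = 0.9722
β_Kestrel = 0.01846 / 0.01654 = 1.1161
β_Talbot = 0.02375 / 0.01654 = 1.4359
β_P = Σ w_i β_i = 0.35×0.8174 + 0.17×0.6675 + 0.07×0.9722 + 0.08×1.1161 + 0.33×1.4359 = 1.0308
E(R_P) = R_f + β_P × MRP = 2.31% + 1.0308 × 8.36% = 10.93%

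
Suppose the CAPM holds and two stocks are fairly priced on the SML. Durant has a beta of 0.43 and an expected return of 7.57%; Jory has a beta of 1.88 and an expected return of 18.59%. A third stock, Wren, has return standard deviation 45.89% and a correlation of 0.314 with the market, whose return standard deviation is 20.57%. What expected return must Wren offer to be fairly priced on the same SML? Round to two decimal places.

MRP = (18.59% − 7.57%) / (1.88 − 0.43) = 7.6000%
R_f = 7.57% − 0.43 × 7.6000% = 4.3020%
β_Wren = ρ·σ_i/σ_m = 0.314 × 45.89 / 20.57 = 0.7005
E(R_Wren) = R_f + β × MRP = 4.3020% + 0.7005 × 7.6000% = 9.63%

9.63%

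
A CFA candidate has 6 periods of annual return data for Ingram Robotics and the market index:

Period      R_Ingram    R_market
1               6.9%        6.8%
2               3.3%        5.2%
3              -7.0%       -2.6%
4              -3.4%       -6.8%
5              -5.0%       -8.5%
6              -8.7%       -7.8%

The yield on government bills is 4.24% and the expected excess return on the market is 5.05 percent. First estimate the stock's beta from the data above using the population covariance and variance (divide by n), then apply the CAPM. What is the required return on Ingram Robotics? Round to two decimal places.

Mean R_i = (6.9 + 3.3 − 7.0 − 3.4 − 5.0 − 8.7) / 6 = -2.3167%
Mean R_m = (6.8 + 5.2 − 2.6 − 6.8 − 8.5 − 7.8) / 6 = -2.2833%
Σ(R_i − R̄_i)(R_m − R̄_m) = 184.0217  ⇒  Cov = 184.0217 / 6 = 30.6703
Σ(R_m − R̄_m)² = 228.0883  ⇒  Var(R_m) = 228.0883 / 6 = 38.0147
β = Cov / Var(R_m) = 30.6703 / 38.0147 = 0.8068
E(R) = R_f + β × MRP = 4.24% + 0.8068 × 5.05% = 8.31%

8.31%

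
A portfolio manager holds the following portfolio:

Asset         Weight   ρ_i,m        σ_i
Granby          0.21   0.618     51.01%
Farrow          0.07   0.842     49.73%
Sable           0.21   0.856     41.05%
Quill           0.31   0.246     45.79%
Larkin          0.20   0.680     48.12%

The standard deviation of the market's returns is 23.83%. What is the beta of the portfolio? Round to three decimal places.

β_Granby = 0.618 × 51.01% / 23.83% = 1.3229
β_Farrow = 0.842 × 49.73% / 23.83% = 1.7571
β_Sable = 0.856 × 41.05% / 23.83% = 1.4746
β_Quill = 0.246 × 45.79% / 23.83% = 0.4727
β_Larkin = 0.680 × 48.12% / 23.83% = 1.3731
β_P = Σ w_i β_i = 0.21×1.3229 + 0.07×1.7571 + 0.21×1.4746 + 0.31×0.4727 + 0.20×1.3731 = 1.1316

1.132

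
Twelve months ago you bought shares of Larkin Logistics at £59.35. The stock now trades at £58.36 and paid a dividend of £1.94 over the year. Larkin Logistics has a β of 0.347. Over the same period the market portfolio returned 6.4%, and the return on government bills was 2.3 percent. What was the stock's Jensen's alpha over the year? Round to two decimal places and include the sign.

-2.12%

Realised HPR = (P1 + D1 − P0) / P0 = (58.36 + 1.94 − 59.35) / 59.35 = 0.95 / 59.35 = 1.6007%
MRP = 6.4% − 2.3% = 4.10%
CAPM required = R_f + β·MRP = 2.3% + 0.347 × 4.1% = 3.7227%
α = realised − required = 1.6007% − 3.7227% = -2.12%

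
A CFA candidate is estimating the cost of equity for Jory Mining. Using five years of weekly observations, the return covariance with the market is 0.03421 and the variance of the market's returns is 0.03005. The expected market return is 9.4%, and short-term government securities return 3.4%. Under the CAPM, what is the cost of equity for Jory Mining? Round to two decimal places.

β = Cov(R_i, R_m) / Var(R_m) = 0.03421 / 0.03005 = 1.1384
MRP = 9.4% − 3.4% = 6.00%
E(R) = R_f + β × MRP = 3.4% + 1.1384 × 6.0% = 10.23%

10.23%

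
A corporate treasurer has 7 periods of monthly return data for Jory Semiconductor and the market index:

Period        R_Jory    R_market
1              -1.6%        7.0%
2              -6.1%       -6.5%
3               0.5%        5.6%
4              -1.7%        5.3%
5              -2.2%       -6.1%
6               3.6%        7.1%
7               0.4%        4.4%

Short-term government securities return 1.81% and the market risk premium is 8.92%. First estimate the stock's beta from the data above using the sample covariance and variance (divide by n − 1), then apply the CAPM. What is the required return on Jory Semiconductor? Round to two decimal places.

5.09%

Mean R_i = (-1.6 − 6.1 + 0.5 − 1.7 − 2.2 + 3.6 + 0.4) / 7 = -1.0143%
Mean R_m = (7.0 − 6.5 + 5.6 + 5.3 − 6.1 + 7.1 + 4.4) / 7 = 2.4000%
Σ(R_i − R̄_i)(R_m − R̄_m) = 80.0200  ⇒  Cov = 80.0200 / 6 = 13.3367
Σ(R_m − R̄_m)² = 217.3600  ⇒  Var(R_m) = 217.3600 / 6 = 36.2267
β = Cov / Var(R_m) = 13.3367 / 36.2267 = 0.3681
E(R) = R_f + β × MRP = 1.81% + 0.3681 × 8.92% = 5.09%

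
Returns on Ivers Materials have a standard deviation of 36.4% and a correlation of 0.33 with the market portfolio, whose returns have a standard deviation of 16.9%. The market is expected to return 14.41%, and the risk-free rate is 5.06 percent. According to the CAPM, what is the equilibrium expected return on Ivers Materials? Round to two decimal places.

β = ρ × σ_i / σ_m = 0.33 × 36.4% / 16.9% = 0.7108
MRP = 14.41% − 5.06% = 9.35%
E(R) = 5.06% + 0.7108 × 9.35% = 11.71%

11.71%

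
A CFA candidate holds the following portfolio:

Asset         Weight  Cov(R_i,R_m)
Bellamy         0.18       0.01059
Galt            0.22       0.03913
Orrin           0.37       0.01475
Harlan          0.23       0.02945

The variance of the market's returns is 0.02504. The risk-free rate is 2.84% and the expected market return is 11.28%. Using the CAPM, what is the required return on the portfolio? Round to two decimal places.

10.51%

β_Bellamy = 0.01059 / 0.02504 = 0.4229
β_Galt = 0.03913 / 0.02504 = 1.5627
β_Orrin = 0.01475 / 0.02504 = 0.5891
β_Harlan = 0.02945 / 0.02504 = 1.1761
β_P = Σ w_i β_i = 0.18×0.4229 + 0.22×1.5627 + 0.37×0.5891 + 0.23×1.1761 = 0.9084
MRP = 11.28% − 2.84% = 8.44%
E(R_P) = R_f + β_P × MRP = 2.84% + 0.9084 × 8.44% = 10.51%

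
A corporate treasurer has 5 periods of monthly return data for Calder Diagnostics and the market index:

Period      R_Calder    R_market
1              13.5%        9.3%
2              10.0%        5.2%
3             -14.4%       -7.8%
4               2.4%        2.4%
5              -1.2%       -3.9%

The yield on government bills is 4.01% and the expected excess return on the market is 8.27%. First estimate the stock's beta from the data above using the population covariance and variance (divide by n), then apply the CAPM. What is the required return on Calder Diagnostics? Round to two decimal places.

16.62%

Mean R_i = (13.5 + 10.0 − 14.4 + 2.4 − 1.2) / 5 = 2.0600%
Mean R_m = (9.3 + 5.2 − 7.8 + 2.4 − 3.9) / 5 = 1.0400%
Σ(R_i − R̄_i)(R_m − R̄_m) = 289.5980  ⇒  Cov = 289.5980 / 5 = 57.9196
Σ(R_m − R̄_m)² = 189.9320  ⇒  Var(R_m) = 189.9320 / 5 = 37.9864
β = Cov / Var(R_m) = 57.9196 / 37.9864 = 1.5247
E(R) = R_f + β × MRP = 4.01% + 1.5247 × 8.27% = 16.62%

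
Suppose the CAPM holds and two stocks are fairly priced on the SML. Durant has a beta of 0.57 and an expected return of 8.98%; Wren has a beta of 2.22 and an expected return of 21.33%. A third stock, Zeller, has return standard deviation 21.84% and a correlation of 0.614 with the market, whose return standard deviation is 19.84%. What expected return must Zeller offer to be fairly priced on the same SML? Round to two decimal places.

MRP = (21.33% − 8.98%) / (2.22 − 0.57) = 7.4848%
R_f = 8.98% − 0.57 × 7.4848% = 4.7137%
β_Zeller = ρ·σ_i/σ_m = 0.614 × 21.84 / 19.84 = 0.6759
E(R_Zeller) = R_f + β × MRP = 4.7137% + 0.6759 × 7.4848% = 9.77%

9.77%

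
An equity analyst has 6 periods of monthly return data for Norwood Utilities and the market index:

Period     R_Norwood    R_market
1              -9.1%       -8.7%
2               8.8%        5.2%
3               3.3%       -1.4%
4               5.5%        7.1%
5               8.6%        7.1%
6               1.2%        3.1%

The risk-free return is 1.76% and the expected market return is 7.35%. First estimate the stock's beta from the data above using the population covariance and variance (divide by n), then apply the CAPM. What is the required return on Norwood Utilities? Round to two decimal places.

Mean R_i = (-9.1 + 8.8 + 3.3 + 5.5 + 8.6 + 1.2) / 6 = 3.0500%
Mean R_m = (-8.7 + 5.2 − 1.4 + 7.1 + 7.1 + 3.1) / 6 = 2.0667%
Σ(R_i − R̄_i)(R_m − R̄_m) = 186.3200  ⇒  Cov = 186.3200 / 6 = 31.0533
Σ(R_m − R̄_m)² = 189.4933  ⇒  Var(R_m) = 189.4933 / 6 = 31.5822
β = Cov / Var(R_m) = 31.0533 / 31.5822 = 0.9833
MRP = 7.35% − 1.76% = 5.59%
E(R) = R_f + β × MRP = 1.76% + 0.9833 × 5.59% = 7.26%

7.26%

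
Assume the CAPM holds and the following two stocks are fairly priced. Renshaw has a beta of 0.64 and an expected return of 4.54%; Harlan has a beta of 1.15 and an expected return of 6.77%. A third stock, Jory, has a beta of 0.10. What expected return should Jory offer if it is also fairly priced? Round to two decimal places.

2.18%

MRP (SML slope) = (6.77% − 4.54%) / (1.15 − 0.64) = 2.23% / 0.51 = 4.3725%
R_f (intercept) = 4.54% − 0.64 × 4.3725% = 1.7416%
E(R_Jory) = R_f + β × MRP = 1.7416% + 0.10 × 4.3725% = 2.18%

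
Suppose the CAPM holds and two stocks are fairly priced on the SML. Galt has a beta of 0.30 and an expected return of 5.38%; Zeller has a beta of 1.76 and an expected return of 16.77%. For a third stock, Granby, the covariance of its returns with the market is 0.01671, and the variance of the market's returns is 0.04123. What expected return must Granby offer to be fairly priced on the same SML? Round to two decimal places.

MRP = (16.77% − 5.38%) / (1.76 − 0.30) = 7.8014%
R_f = 5.38% − 0.30 × 7.8014% = 3.0396%
β_Granby = Cov / Var(R_m) = 0.01671 / 0.04123 = 0.4053
E(R_Granby) = R_f + β × MRP = 3.0396% + 0.4053 × 7.8014% = 6.20%

6.20%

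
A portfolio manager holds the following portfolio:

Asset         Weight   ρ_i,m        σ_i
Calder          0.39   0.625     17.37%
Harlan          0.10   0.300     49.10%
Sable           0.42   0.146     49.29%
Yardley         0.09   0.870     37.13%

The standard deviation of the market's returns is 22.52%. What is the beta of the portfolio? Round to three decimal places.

0.517

β_Calder = 0.625 × 17.37% / 22.52% = 0.4821
β_Harlan = 0.300 × 49.10% / 22.52% = 0.6541
β_Sable = 0.146 × 49.29% / 22.52% = 0.3196
β_Yardley = 0.870 × 37.13% / 22.52% = 1.4344
β_P = Σ w_i β_i = 0.39×0.4821 + 0.10×0.6541 + 0.42×0.3196 + 0.09×1.4344 = 0.5168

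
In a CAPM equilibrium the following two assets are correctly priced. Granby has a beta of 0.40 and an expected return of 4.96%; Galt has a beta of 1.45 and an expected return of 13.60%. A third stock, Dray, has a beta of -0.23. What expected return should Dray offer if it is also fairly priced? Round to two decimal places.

-0.22%

MRP (SML slope) = (13.60% − 4.96%) / (1.45 − 0.40) = 8.64% / 1.05 = 8.2286%
R_f (intercept) = 4.96% − 0.40 × 8.2286% = 1.6686%
E(R_Dray) = R_f + β × MRP = 1.6686% + -0.23 × 8.2286% = -0.22%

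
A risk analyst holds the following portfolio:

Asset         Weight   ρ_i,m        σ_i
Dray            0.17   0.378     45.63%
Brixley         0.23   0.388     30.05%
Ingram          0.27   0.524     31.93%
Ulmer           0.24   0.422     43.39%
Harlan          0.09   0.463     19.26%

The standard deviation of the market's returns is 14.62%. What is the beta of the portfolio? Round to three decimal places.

β_Dray = 0.378 × 45.63% / 14.62% = 1.1798
β_Brixley = 0.388 × 30.05% / 14.62% = 0.7975
β_Ingram = 0.524 × 31.93% / 14.62% = 1.1444
β_Ulmer = 0.422 × 43.39% / 14.62% = 1.2524
β_Harlan = 0.463 × 19.26% / 14.62% = 0.6099
β_P = Σ w_i β_i = 0.17×1.1798 + 0.23×0.7975 + 0.27×1.1444 + 0.24×1.2524 + 0.09×0.6099 = 1.0484

1.048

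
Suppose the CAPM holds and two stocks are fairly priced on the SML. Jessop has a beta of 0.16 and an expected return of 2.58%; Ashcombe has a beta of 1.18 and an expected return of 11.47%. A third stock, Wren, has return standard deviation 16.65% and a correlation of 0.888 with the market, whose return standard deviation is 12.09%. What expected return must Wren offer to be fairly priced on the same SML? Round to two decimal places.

MRP = (11.47% − 2.58%) / (1.18 − 0.16) = 8.7157%
R_f = 2.58% − 0.16 × 8.7157% = 1.1855%
β_Wren = ρ·σ_i/σ_m = 0.888 × 16.65 / 12.09 = 1.2229
E(R_Wren) = R_f + β × MRP = 1.1855% + 1.2229 × 8.7157% = 11.84%

11.84%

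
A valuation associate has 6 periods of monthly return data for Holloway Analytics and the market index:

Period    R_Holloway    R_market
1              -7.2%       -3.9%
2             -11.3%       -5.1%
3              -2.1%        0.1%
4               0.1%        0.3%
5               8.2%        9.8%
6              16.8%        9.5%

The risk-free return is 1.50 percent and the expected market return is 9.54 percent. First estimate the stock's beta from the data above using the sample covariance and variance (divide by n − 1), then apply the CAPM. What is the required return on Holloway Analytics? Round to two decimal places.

13.74%

Mean R_i = (-7.2 − 11.3 − 2.1 + 0.1 + 8.2 + 16.8) / 6 = 0.7500%
Mean R_m = (-3.9 − 5.1 + 0.1 + 0.3 + 9.8 + 9.5) / 6 = 1.7833%
Σ(R_i − R̄_i)(R_m − R̄_m) = 317.4650  ⇒  Cov = 317.4650 / 5 = 63.4930
Σ(R_m − R̄_m)² = 208.5283  ⇒  Var(R_m) = 208.5283 / 5 = 41.7057
β = Cov / Var(R_m) = 63.4930 / 41.7057 = 1.5224
MRP = 9.54% − 1.50% = 8.04%
E(R) = R_f + β × MRP = 1.50% + 1.5224 × 8.04% = 13.74%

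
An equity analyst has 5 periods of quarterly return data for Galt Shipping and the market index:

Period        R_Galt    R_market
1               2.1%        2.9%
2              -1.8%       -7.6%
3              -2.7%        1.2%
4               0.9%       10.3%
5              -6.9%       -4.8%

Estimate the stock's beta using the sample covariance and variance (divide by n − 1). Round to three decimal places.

0.318

Mean R_i = (2.1 − 1.8 − 2.7 + 0.9 − 6.9) / 5 = -1.6800%
Mean R_m = (2.9 − 7.6 + 1.2 + 10.3 − 4.8) / 5 = 0.4000%
Σ(R_i − R̄_i)(R_m − R̄_m) = 62.2800  ⇒  Cov = 62.2800 / 4 = 15.5700
Σ(R_m − R̄_m)² = 195.9400  ⇒  Var(R_m) = 195.9400 / 4 = 48.9850
β = Cov / Var(R_m) = 15.5700 / 48.9850 = 0.3179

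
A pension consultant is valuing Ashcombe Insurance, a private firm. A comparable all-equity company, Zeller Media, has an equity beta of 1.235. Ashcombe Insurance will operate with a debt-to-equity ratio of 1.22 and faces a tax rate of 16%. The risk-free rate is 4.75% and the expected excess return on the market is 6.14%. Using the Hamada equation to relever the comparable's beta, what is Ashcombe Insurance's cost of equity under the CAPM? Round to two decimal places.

β_L = β_U × [1 + (1 − t)(D/E)] = 1.235 × [1 + (1 − 0.16) × 1.22]
    = 1.235 × [1 + 0.84 × 1.22] = 1.235 × 2.0248 = 2.5006
E(R) = R_f + β_L × MRP = 4.75% + 2.5006 × 6.14% = 20.10%

20.10%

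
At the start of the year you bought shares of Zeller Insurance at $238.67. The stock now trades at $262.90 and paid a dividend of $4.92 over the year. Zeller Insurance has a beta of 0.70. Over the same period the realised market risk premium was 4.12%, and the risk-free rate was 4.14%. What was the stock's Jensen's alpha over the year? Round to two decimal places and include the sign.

+5.19%

Realised HPR = (P1 + D1 − P0) / P0 = (262.90 + 4.92 − 238.67) / 238.67 = 29.15 / 238.67 = 12.2135%
CAPM required = R_f + β·MRP = 4.14% + 0.70 × 4.12% = 7.0240%
α = realised − required = 12.2135% − 7.0240% = +5.19%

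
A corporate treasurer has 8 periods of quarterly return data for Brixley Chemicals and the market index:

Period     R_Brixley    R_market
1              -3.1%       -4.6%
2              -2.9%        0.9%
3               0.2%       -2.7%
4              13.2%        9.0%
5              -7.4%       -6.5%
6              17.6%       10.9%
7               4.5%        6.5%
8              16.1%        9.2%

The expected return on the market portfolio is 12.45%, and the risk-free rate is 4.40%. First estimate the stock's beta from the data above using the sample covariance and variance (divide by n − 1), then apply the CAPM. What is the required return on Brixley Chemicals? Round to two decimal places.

Mean R_i = (-3.1 − 2.9 + 0.2 + 13.2 − 7.4 + 17.6 + 4.5 + 16.1) / 8 = 4.7750%
Mean R_m = (-4.6 + 0.9 − 2.7 + 9.0 − 6.5 + 10.9 + 6.5 + 9.2) / 8 = 2.8375%
Σ(R_i − R̄_i)(R_m − R̄_m) = 438.8275  ⇒  Cov = 438.8275 / 7 = 62.6896
Σ(R_m − R̄_m)² = 333.7988  ⇒  Var(R_m) = 333.7988 / 7 = 47.6855
β = Cov / Var(R_m) = 62.6896 / 47.6855 = 1.3146
MRP = 12.45% − 4.40% = 8.05%
E(R) = R_f + β × MRP = 4.40% + 1.3146 × 8.05% = 14.98%

14.98%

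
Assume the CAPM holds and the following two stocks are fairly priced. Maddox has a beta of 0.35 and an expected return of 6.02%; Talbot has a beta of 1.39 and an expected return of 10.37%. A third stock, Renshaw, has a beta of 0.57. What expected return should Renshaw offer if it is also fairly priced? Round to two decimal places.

MRP (SML slope) = (10.37% − 6.02%) / (1.39 − 0.35) = 4.35% / 1.04 = 4.1827%
R_f (intercept) = 6.02% − 0.35 × 4.1827% = 4.5561%
E(R_Renshaw) = R_f + β × MRP = 4.5561% + 0.57 × 4.1827% = 6.94%

6.94%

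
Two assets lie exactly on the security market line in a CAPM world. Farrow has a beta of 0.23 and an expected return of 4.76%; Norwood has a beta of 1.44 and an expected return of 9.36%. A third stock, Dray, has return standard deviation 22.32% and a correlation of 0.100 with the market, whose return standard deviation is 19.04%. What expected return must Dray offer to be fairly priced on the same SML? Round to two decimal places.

MRP = (9.36% − 4.76%) / (1.44 − 0.23) = 3.8017%
R_f = 4.76% − 0.23 × 3.8017% = 3.8856%
β_Dray = ρ·σ_i/σ_m = 0.100 × 22.32 / 19.04 = 0.1172
E(R_Dray) = R_f + β × MRP = 3.8856% + 0.1172 × 3.8017% = 4.33%

4.33%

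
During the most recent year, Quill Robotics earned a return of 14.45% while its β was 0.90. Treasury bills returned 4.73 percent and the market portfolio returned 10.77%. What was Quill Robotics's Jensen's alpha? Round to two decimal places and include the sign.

Market excess return = 10.77% − 4.73% = 6.04%
CAPM benchmark = R_f + β(R_m − R_f) = 4.73% + 0.90 × 6.04% = 10.1660%
α = actual − benchmark = 14.45% − 10.1660% = +4.28%

+4.28%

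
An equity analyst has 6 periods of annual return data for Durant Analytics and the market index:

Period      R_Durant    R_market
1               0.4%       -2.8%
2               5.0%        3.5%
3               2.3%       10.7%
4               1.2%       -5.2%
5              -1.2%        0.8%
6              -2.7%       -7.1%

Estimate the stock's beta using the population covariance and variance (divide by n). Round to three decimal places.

Mean R_i = (0.4 + 5.0 + 2.3 + 1.2 − 1.2 − 2.7) / 6 = 0.8333%
Mean R_m = (-2.8 + 3.5 + 10.7 − 5.2 + 0.8 − 7.1) / 6 = -0.0167%
Σ(R_i − R̄_i)(R_m − R̄_m) = 53.0433  ⇒  Cov = 53.0433 / 6 = 8.8406
Σ(R_m − R̄_m)² = 212.6683  ⇒  Var(R_m) = 212.6683 / 6 = 35.4447
β = Cov / Var(R_m) = 8.8406 / 35.4447 = 0.2494

0.249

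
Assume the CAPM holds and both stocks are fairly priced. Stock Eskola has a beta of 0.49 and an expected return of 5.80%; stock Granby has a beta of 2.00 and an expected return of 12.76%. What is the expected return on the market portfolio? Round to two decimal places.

8.15%

Both satisfy E(R) = R_f + β·MRP, so the slope of the SML is
MRP = (12.76% − 5.80%) / (2.00 − 0.49) = 6.96% / 1.51 = 4.6093%
R_f = E(R_Eskola) − β_Eskola·MRP = 5.80% − 0.49 × 4.6093% = 3.5414%
E(R_m) = R_f + MRP = 3.5414% + 4.6093% = 8.15%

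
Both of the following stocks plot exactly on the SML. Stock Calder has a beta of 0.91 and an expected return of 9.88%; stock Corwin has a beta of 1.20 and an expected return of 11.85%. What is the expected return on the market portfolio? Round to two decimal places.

Both satisfy E(R) = R_f + β·MRP, so the slope of the SML is
MRP = (11.85% − 9.88%) / (1.20 − 0.91) = 1.97% / 0.29 = 6.7931%
R_f = E(R_Calder) − β_Calder·MRP = 9.88% − 0.91 × 6.7931% = 3.6983%
E(R_m) = R_f + MRP = 3.6983% + 6.7931% = 10.49%

10.49%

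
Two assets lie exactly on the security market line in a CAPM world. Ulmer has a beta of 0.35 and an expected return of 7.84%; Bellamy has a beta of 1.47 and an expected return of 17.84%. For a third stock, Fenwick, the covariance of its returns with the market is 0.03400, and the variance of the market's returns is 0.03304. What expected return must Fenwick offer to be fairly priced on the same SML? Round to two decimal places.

13.90%

MRP = (17.84% − 7.84%) / (1.47 − 0.35) = 8.9286%
R_f = 7.84% − 0.35 × 8.9286% = 4.7150%
β_Fenwick = Cov / Var(R_m) = 0.03400 / 0.03304 = 1.0291
E(R_Fenwick) = R_f + β × MRP = 4.7150% + 1.0291 × 8.9286% = 13.90%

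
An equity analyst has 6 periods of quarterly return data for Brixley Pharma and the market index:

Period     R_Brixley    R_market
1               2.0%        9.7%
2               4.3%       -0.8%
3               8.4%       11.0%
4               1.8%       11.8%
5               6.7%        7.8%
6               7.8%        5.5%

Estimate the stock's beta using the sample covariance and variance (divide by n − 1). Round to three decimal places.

Mean R_i = (2.0 + 4.3 + 8.4 + 1.8 + 6.7 + 7.8) / 6 = 5.1667%
Mean R_m = (9.7 − 0.8 + 11.0 + 11.8 + 7.8 + 5.5) / 6 = 7.5000%
Σ(R_i − R̄_i)(R_m − R̄_m) = -7.7400  ⇒  Cov = -7.7400 / 5 = -1.5480
Σ(R_m − R̄_m)² = 108.5600  ⇒  Var(R_m) = 108.5600 / 5 = 21.7120
β = Cov / Var(R_m) = -1.5480 / 21.7120 = -0.0713

-0.071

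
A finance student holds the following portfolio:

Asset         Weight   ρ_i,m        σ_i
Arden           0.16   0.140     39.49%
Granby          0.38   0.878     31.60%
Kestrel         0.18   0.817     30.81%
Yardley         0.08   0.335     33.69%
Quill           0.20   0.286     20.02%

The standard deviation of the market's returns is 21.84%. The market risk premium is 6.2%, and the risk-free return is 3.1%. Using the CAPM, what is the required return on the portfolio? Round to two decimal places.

8.21%

β_Arden = 0.140 × 39.49% / 21.84% = 0.2531
β_Granby = 0.878 × 31.60% / 21.84% = 1.2704
β_Kestrel = 0.817 × 30.81% / 21.84% = 1.1526
β_Yardley = 0.335 × 33.69% / 21.84% = 0.5168
β_Quill = 0.286 × 20.02% / 21.84% = 0.2622
β_P = Σ w_i β_i = 0.16×0.2531 + 0.38×1.2704 + 0.18×1.1526 + 0.08×0.5168 + 0.20×0.2622 = 0.8245
E(R_P) = R_f + β_P × MRP = 3.1% + 0.8245 × 6.2% = 8.21%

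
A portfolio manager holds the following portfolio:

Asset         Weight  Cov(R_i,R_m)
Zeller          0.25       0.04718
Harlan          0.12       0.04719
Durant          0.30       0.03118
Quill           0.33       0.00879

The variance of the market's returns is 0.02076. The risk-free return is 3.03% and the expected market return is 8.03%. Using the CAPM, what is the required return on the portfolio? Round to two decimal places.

β_Zeller = 0.04718 / 0.02076 = 2.2726
β_Harlan = 0.04719 / 0.02076 = 2.2731
β_Durant = 0.03118 / 0.02076 = 1.5019
β_Quill = 0.00879 / 0.02076 = 0.4234
β_P = Σ w_i β_i = 0.25×2.2726 + 0.12×2.2731 + 0.30×1.5019 + 0.33×0.4234 = 1.4312
MRP = 8.03% − 3.03% = 5.00%
E(R_P) = R_f + β_P × MRP = 3.03% + 1.4312 × 5.00% = 10.19%

10.19%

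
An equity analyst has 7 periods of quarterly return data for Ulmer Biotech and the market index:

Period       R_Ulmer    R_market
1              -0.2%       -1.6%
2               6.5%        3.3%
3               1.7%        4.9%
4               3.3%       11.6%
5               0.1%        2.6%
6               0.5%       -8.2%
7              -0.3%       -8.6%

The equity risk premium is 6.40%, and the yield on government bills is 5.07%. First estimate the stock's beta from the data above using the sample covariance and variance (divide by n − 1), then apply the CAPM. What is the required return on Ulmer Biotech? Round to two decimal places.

Mean R_i = (-0.2 + 6.5 + 1.7 + 3.3 + 0.1 + 0.5 − 0.3) / 7 = 1.6571%
Mean R_m = (-1.6 + 3.3 + 4.9 + 11.6 + 2.6 − 8.2 − 8.6) / 7 = 0.5714%
Σ(R_i − R̄_i)(R_m − R̄_m) = 60.4914  ⇒  Cov = 60.4914 / 6 = 10.0819
Σ(R_m − R̄_m)² = 317.6943  ⇒  Var(R_m) = 317.6943 / 6 = 52.9491
β = Cov / Var(R_m) = 10.0819 / 52.9491 = 0.1904
E(R) = R_f + β × MRP = 5.07% + 0.1904 × 6.40% = 6.29%

6.29%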